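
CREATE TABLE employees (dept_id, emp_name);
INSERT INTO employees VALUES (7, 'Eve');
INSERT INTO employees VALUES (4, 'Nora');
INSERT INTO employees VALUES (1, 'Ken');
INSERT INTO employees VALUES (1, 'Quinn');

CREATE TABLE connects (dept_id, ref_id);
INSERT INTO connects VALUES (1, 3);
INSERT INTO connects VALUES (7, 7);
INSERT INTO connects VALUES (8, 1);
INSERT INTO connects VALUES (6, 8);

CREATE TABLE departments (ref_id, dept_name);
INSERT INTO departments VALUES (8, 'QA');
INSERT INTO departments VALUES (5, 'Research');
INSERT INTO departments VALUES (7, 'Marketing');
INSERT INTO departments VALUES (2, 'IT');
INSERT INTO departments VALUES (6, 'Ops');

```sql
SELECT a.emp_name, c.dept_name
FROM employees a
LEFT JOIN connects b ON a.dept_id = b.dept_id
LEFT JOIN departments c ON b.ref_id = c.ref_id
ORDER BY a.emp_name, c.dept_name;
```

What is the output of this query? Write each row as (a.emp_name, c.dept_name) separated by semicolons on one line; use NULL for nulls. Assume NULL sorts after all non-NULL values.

(Eve, Marketing); (Ken, NULL); (Nora, NULL); (Quinn, NULL)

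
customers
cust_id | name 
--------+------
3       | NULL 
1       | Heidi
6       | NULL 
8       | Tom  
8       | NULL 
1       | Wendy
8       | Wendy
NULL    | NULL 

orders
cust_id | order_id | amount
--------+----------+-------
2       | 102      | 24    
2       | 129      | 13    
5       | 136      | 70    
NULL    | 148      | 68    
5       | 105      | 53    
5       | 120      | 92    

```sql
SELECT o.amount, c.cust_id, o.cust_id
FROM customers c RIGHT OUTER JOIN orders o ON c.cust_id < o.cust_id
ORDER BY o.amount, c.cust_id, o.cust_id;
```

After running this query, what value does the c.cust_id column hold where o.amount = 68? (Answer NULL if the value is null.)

RIGHT JOIN keeps every row from `orders`; unmatched rows get NULL for `customers`'s columns.
Matching on c.cust_id < o.cust_id. A NULL in a compared column never satisfies the condition.
Matched pairs: 13; unmatched o rows kept: 1.

NULL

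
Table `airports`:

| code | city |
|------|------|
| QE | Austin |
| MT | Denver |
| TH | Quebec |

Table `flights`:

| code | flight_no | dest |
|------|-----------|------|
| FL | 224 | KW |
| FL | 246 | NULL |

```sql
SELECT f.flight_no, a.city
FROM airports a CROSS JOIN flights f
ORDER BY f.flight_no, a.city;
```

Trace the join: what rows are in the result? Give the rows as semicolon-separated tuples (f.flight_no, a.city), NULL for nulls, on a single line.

(224, Austin); (224, Denver); (224, Quebec); (246, Austin); (246, Denver); (246, Quebec)

CROSS JOIN pairs every row of `airports` with every row of `flights`: 3 × 2 = 6 rows.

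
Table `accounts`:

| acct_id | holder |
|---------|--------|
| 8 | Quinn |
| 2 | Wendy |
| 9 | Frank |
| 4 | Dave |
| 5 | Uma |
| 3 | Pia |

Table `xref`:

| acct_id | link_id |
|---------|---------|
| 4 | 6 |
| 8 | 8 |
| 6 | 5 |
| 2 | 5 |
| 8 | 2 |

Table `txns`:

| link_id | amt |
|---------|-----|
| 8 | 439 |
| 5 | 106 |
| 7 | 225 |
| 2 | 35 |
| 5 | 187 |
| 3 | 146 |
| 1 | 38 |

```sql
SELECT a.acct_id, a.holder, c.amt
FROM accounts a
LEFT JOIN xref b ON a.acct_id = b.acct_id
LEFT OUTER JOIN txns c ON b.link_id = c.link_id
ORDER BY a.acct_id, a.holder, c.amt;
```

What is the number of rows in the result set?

Step 1 — a LEFT JOIN b on acct_id → 7 row(s).
Then LEFT JOIN `txns c` on link_id: each of those 7 rows is kept; rows whose b.link_id has no match in c get NULL for c's columns.
Result: 8 row(s).

8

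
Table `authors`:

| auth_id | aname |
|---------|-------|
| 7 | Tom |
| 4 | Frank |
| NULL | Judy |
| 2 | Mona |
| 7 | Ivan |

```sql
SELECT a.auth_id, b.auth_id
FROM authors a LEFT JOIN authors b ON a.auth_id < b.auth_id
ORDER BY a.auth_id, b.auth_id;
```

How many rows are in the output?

8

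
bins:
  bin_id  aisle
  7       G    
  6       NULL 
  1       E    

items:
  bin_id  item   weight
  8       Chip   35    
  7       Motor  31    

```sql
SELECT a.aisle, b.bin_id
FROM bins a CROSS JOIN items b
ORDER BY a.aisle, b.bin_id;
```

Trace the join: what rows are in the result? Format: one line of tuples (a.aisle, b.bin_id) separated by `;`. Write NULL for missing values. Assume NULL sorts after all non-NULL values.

(E, 7); (E, 8); (G, 7); (G, 8); (NULL, 7); (NULL, 8)

CROSS JOIN pairs every row of `bins` with every row of `items`: 3 × 2 = 6 rows.
After projecting and ordering:
a.aisle | b.bin_id
E | 7
E | 8
G | 7
G | 8
NULL | 7
NULL | 8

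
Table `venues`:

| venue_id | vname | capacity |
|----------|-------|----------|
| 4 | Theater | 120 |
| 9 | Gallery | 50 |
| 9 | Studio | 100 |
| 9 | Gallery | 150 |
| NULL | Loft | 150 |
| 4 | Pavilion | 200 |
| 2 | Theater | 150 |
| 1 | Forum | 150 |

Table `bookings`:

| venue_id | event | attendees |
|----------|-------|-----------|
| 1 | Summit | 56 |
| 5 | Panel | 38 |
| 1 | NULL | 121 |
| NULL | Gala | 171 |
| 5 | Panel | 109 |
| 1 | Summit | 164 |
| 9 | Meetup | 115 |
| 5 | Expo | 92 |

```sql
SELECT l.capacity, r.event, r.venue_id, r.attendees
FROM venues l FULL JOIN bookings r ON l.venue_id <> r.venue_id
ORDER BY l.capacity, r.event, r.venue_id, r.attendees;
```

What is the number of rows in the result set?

45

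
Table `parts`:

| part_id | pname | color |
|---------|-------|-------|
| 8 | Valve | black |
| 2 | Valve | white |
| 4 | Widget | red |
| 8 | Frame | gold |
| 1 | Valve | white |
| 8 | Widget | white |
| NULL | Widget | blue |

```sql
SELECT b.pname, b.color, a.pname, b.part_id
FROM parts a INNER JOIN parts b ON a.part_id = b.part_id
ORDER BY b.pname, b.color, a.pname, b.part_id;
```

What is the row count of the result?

12

INNER JOIN keeps only pairs where the ON condition holds.
Matching on a.part_id = b.part_id. A NULL in a compared column never satisfies the condition.
- a row (part_id=8): matches 3 b row(s) → 3 output row(s).
- a row (part_id=2): matches 1 b row(s) → 1 output row(s).
- a row (part_id=4): matches 1 b row(s) → 1 output row(s).
- a row (part_id=8): matches 3 b row(s) → 3 output row(s).
- a row (part_id=1): matches 1 b row(s) → 1 output row(s).
- a row (part_id=8): matches 3 b row(s) → 3 output row(s).
- a row (part_id=NULL): no match → dropped.
Total: 12 rows.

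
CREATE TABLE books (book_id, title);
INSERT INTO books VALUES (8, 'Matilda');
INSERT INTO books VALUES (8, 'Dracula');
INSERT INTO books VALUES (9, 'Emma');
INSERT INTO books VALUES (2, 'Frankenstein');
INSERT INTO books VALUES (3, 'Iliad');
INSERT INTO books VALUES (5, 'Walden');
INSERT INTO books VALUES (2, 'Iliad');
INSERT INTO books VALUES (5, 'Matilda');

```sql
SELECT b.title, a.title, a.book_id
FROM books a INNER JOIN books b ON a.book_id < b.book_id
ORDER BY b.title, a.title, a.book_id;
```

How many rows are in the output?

INNER JOIN keeps only pairs where the ON condition holds.
Matching on a.book_id < b.book_id.
Matched pairs: 25.
Total: 25 rows.

25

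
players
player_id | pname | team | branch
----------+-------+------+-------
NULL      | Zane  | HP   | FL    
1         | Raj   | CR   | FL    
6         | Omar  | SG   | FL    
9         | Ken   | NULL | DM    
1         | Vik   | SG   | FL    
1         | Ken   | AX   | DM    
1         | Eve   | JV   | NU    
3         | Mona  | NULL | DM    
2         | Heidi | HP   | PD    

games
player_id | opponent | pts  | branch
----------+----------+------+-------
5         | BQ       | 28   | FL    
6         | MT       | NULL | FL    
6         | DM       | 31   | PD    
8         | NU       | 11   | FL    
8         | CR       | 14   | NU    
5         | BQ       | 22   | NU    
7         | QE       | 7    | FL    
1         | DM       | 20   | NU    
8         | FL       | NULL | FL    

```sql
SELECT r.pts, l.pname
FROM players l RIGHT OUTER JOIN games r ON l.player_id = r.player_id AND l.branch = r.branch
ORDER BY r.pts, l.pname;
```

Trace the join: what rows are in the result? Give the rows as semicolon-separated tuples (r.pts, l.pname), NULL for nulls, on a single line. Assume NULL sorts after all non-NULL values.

(7, NULL); (11, NULL); (14, NULL); (20, Eve); (22, NULL); (28, NULL); (31, NULL); (NULL, Omar); (NULL, NULL)

RIGHT JOIN keeps every row from `games`; unmatched rows get NULL for `players`'s columns.
Matching on l.player_id = r.player_id AND l.branch = r.branch. A NULL in a compared column never satisfies the condition.
Matched pairs: 2; unmatched r rows kept: 7.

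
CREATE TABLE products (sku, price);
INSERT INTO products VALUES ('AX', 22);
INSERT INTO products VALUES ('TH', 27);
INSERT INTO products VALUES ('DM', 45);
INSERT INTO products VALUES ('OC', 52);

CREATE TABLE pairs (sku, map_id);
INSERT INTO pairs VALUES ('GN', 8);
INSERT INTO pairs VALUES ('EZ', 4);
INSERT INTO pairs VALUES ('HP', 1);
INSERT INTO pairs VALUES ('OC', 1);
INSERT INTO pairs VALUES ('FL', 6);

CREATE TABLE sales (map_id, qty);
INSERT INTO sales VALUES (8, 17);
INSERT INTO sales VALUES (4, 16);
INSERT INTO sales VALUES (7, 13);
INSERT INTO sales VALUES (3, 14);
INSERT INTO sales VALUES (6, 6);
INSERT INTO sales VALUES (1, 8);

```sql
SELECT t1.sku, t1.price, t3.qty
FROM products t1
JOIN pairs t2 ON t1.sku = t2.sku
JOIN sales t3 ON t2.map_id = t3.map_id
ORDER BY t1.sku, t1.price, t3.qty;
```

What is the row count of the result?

1

Step 1 — t1 INNER JOIN t2 on sku → 1 row(s).
Then INNER JOIN `sales t3` on map_id: keep only rows whose t2.map_id appears in t3.
Result: 1 row(s).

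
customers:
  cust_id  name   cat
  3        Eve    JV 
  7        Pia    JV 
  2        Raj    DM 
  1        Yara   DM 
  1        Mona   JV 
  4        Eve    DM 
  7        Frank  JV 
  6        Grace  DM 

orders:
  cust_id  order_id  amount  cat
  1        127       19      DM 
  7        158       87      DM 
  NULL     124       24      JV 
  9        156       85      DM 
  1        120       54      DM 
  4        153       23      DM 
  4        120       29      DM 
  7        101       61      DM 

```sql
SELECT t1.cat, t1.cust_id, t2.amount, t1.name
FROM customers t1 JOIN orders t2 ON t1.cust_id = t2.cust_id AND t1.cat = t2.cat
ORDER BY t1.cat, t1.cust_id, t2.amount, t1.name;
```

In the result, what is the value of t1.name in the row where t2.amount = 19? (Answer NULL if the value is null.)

INNER JOIN keeps only pairs where the ON condition holds.
Matching on t1.cust_id = t2.cust_id AND t1.cat = t2.cat. A NULL in a compared column never satisfies the condition.
Matched pairs: 4.

Yara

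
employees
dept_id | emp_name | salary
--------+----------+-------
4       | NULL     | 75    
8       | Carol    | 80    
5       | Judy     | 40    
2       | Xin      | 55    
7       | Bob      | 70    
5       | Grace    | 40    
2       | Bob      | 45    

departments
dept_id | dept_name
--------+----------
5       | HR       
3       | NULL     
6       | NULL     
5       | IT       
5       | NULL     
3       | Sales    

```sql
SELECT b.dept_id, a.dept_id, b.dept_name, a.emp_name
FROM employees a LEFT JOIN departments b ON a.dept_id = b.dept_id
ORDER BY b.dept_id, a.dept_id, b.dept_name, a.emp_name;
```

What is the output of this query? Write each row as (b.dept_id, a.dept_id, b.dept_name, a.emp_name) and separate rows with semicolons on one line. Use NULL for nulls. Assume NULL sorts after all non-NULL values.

LEFT JOIN keeps every row from `employees`; unmatched rows get NULL for `departments`'s columns.
Matching on a.dept_id = b.dept_id.
- a[0] dept_id=4 → no match; kept with NULLs on the b side.
- a[1] dept_id=8 → no match; kept with NULLs on the b side.
- a[2] dept_id=5 → 3 match(es) in b → 3 row(s).
- a[3] dept_id=2 → no match; kept with NULLs on the b side.
- a[4] dept_id=7 → no match; kept with NULLs on the b side.
- a[5] dept_id=5 → 3 match(es) in b → 3 row(s).
- a[6] dept_id=2 → no match; kept with NULLs on the b side.

(5, 5, HR, Grace); (5, 5, HR, Judy); (5, 5, IT, Grace); (5, 5, IT, Judy); (5, 5, NULL, Grace); (5, 5, NULL, Judy); (NULL, 2, NULL, Bob); (NULL, 2, NULL, Xin); (NULL, 4, NULL, NULL); (NULL, 7, NULL, Bob); (NULL, 8, NULL, Carol)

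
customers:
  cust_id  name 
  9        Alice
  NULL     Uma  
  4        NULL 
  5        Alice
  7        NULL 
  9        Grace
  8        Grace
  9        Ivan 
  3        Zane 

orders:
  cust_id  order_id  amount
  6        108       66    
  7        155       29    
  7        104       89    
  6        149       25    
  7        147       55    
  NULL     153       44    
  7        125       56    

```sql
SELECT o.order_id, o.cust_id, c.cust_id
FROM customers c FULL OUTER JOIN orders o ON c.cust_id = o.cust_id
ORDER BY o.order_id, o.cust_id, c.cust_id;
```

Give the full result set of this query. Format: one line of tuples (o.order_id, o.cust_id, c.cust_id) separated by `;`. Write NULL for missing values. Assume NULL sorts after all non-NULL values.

(104, 7, 7); (108, 6, NULL); (125, 7, 7); (147, 7, 7); (149, 6, NULL); (153, NULL, NULL); (155, 7, 7); (NULL, NULL, 3); (NULL, NULL, 4); (NULL, NULL, 5); (NULL, NULL, 8); (NULL, NULL, 9); (NULL, NULL, 9); (NULL, NULL, 9); (NULL, NULL, NULL)

FULL OUTER JOIN keeps every row from both sides; unmatched rows get NULL for the other side's columns.
Matching on c.cust_id = o.cust_id. A NULL in a compared column never satisfies the condition.
- c[0] cust_id=9 → no match; kept with NULLs on the o side.
- c[1] cust_id=NULL → no match; kept with NULLs on the o side.
- c[2] cust_id=4 → no match; kept with NULLs on the o side.
- c[3] cust_id=5 → no match; kept with NULLs on the o side.
- c[4] cust_id=7 → 4 match(es) in o → 4 row(s).
- c[5] cust_id=9 → no match; kept with NULLs on the o side.
- c[6] cust_id=8 → no match; kept with NULLs on the o side.
- c[7] cust_id=9 → no match; kept with NULLs on the o side.
- c[8] cust_id=3 → no match; kept with NULLs on the o side.
- 3 o row(s) had no c match → kept, c columns NULL.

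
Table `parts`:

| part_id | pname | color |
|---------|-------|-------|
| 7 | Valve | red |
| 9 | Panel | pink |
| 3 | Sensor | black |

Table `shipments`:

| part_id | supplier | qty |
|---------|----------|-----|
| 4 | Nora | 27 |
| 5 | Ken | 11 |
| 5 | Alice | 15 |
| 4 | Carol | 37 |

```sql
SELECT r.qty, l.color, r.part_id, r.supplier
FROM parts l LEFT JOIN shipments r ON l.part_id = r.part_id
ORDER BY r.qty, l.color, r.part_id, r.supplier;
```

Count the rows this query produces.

3

LEFT JOIN keeps every row from `parts`; unmatched rows get NULL for `shipments`'s columns.
Matching on l.part_id = r.part_id.
- l[0] part_id=7 → no match; kept with NULLs on the r side.
- l[1] part_id=9 → no match; kept with NULLs on the r side.
- l[2] part_id=3 → no match; kept with NULLs on the r side.
Total: 0 matched + 3 padded = 3 rows.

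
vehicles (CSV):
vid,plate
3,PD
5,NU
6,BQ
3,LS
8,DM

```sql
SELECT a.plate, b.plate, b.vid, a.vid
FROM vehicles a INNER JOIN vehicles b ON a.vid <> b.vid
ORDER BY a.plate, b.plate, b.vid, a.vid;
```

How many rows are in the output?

INNER JOIN keeps only pairs where the ON condition holds.
Matching on a.vid <> b.vid.
Matched pairs: 18.
Total: 18 rows.

18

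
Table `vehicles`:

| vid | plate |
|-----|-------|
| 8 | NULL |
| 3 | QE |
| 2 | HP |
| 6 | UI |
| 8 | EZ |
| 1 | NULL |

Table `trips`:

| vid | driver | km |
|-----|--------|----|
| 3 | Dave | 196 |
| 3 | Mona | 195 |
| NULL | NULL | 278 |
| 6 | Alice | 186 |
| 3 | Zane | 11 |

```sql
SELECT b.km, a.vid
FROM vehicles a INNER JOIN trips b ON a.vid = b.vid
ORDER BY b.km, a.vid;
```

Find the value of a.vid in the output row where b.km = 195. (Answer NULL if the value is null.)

3

INNER JOIN keeps only pairs where the ON condition holds.
Matching on a.vid = b.vid. A NULL in a compared column never satisfies the condition.
- a row (vid=8): no match → dropped.
- a row (vid=3): matches 3 b row(s) → 3 output row(s).
- a row (vid=2): no match → dropped.
- a row (vid=6): matches 1 b row(s) → 1 output row(s).
- a row (vid=8): no match → dropped.
- a row (vid=1): no match → dropped.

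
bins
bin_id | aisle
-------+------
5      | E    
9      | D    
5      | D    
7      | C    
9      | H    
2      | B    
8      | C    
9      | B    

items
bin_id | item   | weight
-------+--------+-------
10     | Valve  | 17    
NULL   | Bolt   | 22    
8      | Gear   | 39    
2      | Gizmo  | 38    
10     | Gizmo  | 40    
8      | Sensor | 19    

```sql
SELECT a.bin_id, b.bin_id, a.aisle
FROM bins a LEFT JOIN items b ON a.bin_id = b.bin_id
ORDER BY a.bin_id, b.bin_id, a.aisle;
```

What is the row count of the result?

LEFT JOIN keeps every row from `bins`; unmatched rows get NULL for `items`'s columns.
Matching on a.bin_id = b.bin_id. A NULL in a compared column never satisfies the condition.
Matched pairs: 3; unmatched a rows kept: 6.
Total: 3 matched + 6 padded = 9 rows.

9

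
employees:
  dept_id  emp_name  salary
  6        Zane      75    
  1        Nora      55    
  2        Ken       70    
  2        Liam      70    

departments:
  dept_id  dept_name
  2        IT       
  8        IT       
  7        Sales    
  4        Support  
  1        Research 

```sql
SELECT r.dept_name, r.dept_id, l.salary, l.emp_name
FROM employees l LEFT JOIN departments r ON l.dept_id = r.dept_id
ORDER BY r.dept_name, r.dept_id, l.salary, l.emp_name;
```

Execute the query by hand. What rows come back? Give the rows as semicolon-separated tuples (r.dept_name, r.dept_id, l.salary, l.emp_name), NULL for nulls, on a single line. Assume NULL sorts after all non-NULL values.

(IT, 2, 70, Ken); (IT, 2, 70, Liam); (Research, 1, 55, Nora); (NULL, NULL, 75, Zane)

LEFT JOIN keeps every row from `employees`; unmatched rows get NULL for `departments`'s columns.
Matching on l.dept_id = r.dept_id.
Matched pairs: 3; unmatched l rows kept: 1.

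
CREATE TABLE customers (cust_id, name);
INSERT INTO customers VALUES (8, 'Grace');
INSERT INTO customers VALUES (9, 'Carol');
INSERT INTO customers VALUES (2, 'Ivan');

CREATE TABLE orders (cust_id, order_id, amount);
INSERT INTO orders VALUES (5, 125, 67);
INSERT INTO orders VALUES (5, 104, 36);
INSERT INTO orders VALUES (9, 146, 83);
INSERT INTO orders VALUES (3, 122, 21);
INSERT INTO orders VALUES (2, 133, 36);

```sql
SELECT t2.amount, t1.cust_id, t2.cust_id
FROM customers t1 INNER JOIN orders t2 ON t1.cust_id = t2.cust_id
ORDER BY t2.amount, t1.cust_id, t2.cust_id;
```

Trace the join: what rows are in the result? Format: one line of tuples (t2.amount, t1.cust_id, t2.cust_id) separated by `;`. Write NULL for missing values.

INNER JOIN keeps only pairs where the ON condition holds.
Matching on t1.cust_id = t2.cust_id.
- t1 row (cust_id=8): no match → dropped.
- t1 row (cust_id=9): matches 1 t2 row(s) → 1 output row(s).
- t1 row (cust_id=2): matches 1 t2 row(s) → 1 output row(s).
After projecting and ordering:
t2.amount | t1.cust_id | t2.cust_id
36 | 2 | 2
83 | 9 | 9

(36, 2, 2); (83, 9, 9)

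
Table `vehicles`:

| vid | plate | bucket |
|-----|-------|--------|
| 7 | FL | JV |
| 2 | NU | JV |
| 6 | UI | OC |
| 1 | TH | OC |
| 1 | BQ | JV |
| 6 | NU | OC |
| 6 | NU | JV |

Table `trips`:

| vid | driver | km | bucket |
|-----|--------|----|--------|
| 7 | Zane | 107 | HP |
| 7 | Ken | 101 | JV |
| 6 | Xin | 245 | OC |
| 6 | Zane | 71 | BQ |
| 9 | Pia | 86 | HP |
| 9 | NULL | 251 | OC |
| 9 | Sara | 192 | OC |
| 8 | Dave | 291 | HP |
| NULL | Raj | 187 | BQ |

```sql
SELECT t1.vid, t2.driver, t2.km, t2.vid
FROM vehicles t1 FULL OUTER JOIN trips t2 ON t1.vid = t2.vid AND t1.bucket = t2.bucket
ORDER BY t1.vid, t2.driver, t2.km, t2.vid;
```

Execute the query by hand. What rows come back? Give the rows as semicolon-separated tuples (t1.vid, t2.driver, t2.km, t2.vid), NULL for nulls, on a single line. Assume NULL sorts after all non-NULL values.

(1, NULL, NULL, NULL); (1, NULL, NULL, NULL); (2, NULL, NULL, NULL); (6, Xin, 245, 6); (6, Xin, 245, 6); (6, NULL, NULL, NULL); (7, Ken, 101, 7); (NULL, Dave, 291, 8); (NULL, Pia, 86, 9); (NULL, Raj, 187, NULL); (NULL, Sara, 192, 9); (NULL, Zane, 71, 6); (NULL, Zane, 107, 7); (NULL, NULL, 251, 9)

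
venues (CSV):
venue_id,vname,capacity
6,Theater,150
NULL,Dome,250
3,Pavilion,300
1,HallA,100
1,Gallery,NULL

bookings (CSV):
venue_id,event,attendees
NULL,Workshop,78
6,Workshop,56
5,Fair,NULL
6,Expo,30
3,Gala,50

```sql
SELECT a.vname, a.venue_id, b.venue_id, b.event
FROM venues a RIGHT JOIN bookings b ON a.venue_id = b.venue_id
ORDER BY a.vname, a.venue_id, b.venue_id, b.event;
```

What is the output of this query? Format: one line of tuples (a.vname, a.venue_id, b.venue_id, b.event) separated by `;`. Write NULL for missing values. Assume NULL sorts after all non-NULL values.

RIGHT JOIN keeps every row from `bookings`; unmatched rows get NULL for `venues`'s columns.
Matching on a.venue_id = b.venue_id. A NULL in a compared column never satisfies the condition.
Matched pairs: 3; unmatched b rows kept: 2.

(Pavilion, 3, 3, Gala); (Theater, 6, 6, Expo); (Theater, 6, 6, Workshop); (NULL, NULL, 5, Fair); (NULL, NULL, NULL, Workshop)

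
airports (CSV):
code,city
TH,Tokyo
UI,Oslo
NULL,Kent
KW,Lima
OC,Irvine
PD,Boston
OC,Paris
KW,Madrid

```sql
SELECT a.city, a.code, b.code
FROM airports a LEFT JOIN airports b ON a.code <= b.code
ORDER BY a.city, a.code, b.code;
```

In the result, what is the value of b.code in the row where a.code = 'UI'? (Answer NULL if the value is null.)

LEFT JOIN keeps every row from `airports a`; unmatched rows get NULL for `airports b`'s columns.
Matching on a.code <= b.code. A NULL in a compared column never satisfies the condition.
- a (code=TH) pairs with 2 row(s) of b.
- a (code=UI) pairs with 1 row(s) of b.
- a (code=NULL) has no partner → padded with NULL.
- a (code=KW) pairs with 7 row(s) of b.
- a (code=OC) pairs with 5 row(s) of b.
- a (code=PD) pairs with 3 row(s) of b.
- a (code=OC) pairs with 5 row(s) of b.
- a (code=KW) pairs with 7 row(s) of b.

UI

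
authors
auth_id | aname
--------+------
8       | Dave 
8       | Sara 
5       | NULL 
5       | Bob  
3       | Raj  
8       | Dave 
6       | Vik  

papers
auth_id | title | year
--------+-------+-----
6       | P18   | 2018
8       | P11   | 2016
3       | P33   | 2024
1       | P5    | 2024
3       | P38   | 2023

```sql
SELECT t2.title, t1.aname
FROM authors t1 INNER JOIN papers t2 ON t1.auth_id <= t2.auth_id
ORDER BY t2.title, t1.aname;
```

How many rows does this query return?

INNER JOIN keeps only pairs where the ON condition holds.
Matching on t1.auth_id <= t2.auth_id.
Matched pairs: 13.
Total: 13 rows.

13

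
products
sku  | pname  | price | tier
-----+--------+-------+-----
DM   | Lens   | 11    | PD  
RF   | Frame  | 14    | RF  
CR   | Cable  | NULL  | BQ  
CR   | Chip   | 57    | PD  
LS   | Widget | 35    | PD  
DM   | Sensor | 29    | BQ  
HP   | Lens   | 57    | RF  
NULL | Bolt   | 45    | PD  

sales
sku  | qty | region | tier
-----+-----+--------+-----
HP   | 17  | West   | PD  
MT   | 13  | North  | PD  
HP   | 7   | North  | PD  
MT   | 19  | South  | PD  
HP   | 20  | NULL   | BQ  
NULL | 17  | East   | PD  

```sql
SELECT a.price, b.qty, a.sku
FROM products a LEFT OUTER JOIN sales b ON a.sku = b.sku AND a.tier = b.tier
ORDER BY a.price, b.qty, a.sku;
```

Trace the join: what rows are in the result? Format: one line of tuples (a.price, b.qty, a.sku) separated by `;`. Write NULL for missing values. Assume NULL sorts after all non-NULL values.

LEFT JOIN keeps every row from `products`; unmatched rows get NULL for `sales`'s columns.
Matching on a.sku = b.sku AND a.tier = b.tier. A NULL in a compared column never satisfies the condition.
- a row (sku=DM, tier=PD): no match → kept, b columns NULL.
- a row (sku=RF, tier=RF): no match → kept, b columns NULL.
- a row (sku=CR, tier=BQ): no match → kept, b columns NULL.
- a row (sku=CR, tier=PD): no match → kept, b columns NULL.
- a row (sku=LS, tier=PD): no match → kept, b columns NULL.
- a row (sku=DM, tier=BQ): no match → kept, b columns NULL.
- a row (sku=HP, tier=RF): no match → kept, b columns NULL.
- a row (sku=NULL, tier=PD): no match → kept, b columns NULL.
After projecting and ordering:
a.price | b.qty | a.sku
11 | NULL | DM
14 | NULL | RF
29 | NULL | DM
35 | NULL | LS
45 | NULL | NULL
57 | NULL | CR
57 | NULL | HP
NULL | NULL | CR

(11, NULL, DM); (14, NULL, RF); (29, NULL, DM); (35, NULL, LS); (45, NULL, NULL); (57, NULL, CR); (57, NULL, HP); (NULL, NULL, CR)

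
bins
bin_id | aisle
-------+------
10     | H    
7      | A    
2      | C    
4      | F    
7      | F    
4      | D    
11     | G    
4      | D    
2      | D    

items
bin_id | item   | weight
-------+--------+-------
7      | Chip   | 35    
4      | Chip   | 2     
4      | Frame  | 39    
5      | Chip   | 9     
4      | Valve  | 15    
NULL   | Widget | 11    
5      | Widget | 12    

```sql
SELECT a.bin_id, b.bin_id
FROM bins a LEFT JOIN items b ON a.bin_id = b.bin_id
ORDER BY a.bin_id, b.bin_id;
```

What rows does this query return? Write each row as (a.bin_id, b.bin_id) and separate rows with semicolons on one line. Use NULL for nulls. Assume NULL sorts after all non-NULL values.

(2, NULL); (2, NULL); (4, 4); (4, 4); (4, 4); (4, 4); (4, 4); (4, 4); (4, 4); (4, 4); (4, 4); (7, 7); (7, 7); (10, NULL); (11, NULL)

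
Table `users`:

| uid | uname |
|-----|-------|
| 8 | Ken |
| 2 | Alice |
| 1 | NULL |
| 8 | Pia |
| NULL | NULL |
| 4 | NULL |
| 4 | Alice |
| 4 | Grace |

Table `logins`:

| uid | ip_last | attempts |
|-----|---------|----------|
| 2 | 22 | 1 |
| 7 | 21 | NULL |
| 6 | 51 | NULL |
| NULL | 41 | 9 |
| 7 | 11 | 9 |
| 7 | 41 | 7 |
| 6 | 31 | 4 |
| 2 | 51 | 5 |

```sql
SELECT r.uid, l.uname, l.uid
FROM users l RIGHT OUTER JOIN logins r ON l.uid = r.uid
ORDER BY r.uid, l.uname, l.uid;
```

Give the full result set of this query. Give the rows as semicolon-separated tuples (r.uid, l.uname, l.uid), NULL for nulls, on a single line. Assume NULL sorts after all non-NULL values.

(2, Alice, 2); (2, Alice, 2); (6, NULL, NULL); (6, NULL, NULL); (7, NULL, NULL); (7, NULL, NULL); (7, NULL, NULL); (NULL, NULL, NULL)

RIGHT JOIN keeps every row from `logins`; unmatched rows get NULL for `users`'s columns.
Matching on l.uid = r.uid. A NULL in a compared column never satisfies the condition.
- l (uid=8) has no partner in r.
- l (uid=2) pairs with 2 row(s) of r.
- l (uid=1) has no partner in r.
- l (uid=8) has no partner in r.
- l (uid=NULL) has no partner in r.
- l (uid=4) has no partner in r.
- l (uid=4) has no partner in r.
- l (uid=4) has no partner in r.
- plus 6 unmatched r row(s), each kept with NULL l columns.
After projecting and ordering:
r.uid | l.uname | l.uid
2 | Alice | 2
2 | Alice | 2
6 | NULL | NULL
6 | NULL | NULL
7 | NULL | NULL
7 | NULL | NULL
7 | NULL | NULL
NULL | NULL | NULL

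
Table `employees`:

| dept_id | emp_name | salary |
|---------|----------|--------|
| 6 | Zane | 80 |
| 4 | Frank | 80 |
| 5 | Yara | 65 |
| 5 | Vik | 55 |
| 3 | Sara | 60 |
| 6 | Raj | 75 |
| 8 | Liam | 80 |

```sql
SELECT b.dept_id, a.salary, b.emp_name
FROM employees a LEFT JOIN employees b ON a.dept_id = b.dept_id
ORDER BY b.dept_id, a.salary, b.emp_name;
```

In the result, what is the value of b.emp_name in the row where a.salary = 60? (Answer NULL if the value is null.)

LEFT JOIN keeps every row from `employees a`; unmatched rows get NULL for `employees b`'s columns.
Matching on a.dept_id = b.dept_id.
Matched pairs: 11; unmatched a rows kept: 0.

Sara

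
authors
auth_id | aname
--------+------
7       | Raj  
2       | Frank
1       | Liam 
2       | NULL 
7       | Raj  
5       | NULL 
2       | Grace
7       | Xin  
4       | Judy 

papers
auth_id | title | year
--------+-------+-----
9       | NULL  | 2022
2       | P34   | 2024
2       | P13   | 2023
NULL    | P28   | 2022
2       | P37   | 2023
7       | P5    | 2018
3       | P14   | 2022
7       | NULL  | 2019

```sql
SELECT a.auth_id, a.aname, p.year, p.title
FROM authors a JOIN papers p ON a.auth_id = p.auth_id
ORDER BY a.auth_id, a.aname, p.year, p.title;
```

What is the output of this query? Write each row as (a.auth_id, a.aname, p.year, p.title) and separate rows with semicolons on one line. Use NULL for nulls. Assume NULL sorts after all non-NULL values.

INNER JOIN keeps only pairs where the ON condition holds.
Matching on a.auth_id = p.auth_id. A NULL in a compared column never satisfies the condition.
- auth_id=7: 2 matching p row(s), so 2 row(s) emitted.
- auth_id=2: 3 matching p row(s), so 3 row(s) emitted.
- auth_id=1: no matching p row, dropped.
- auth_id=2: 3 matching p row(s), so 3 row(s) emitted.
- auth_id=7: 2 matching p row(s), so 2 row(s) emitted.
- auth_id=5: no matching p row, dropped.
- auth_id=2: 3 matching p row(s), so 3 row(s) emitted.
- auth_id=7: 2 matching p row(s), so 2 row(s) emitted.
- auth_id=4: no matching p row, dropped.

(2, Frank, 2023, P13); (2, Frank, 2023, P37); (2, Frank, 2024, P34); (2, Grace, 2023, P13); (2, Grace, 2023, P37); (2, Grace, 2024, P34); (2, NULL, 2023, P13); (2, NULL, 2023, P37); (2, NULL, 2024, P34); (7, Raj, 2018, P5); (7, Raj, 2018, P5); (7, Raj, 2019, NULL); (7, Raj, 2019, NULL); (7, Xin, 2018, P5); (7, Xin, 2019, NULL)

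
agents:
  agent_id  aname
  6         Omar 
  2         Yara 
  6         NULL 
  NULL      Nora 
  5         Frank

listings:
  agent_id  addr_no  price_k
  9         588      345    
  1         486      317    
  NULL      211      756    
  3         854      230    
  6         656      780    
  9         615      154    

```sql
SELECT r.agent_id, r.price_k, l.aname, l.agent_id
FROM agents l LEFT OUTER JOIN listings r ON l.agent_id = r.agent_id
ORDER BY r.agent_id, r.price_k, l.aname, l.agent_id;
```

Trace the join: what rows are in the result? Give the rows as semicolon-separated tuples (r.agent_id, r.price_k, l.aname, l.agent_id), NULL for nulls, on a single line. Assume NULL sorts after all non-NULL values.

LEFT JOIN keeps every row from `agents`; unmatched rows get NULL for `listings`'s columns.
Matching on l.agent_id = r.agent_id. A NULL in a compared column never satisfies the condition.
- l[0] agent_id=6 → 1 match(es) in r → 1 row(s).
- l[1] agent_id=2 → no match; kept with NULLs on the r side.
- l[2] agent_id=6 → 1 match(es) in r → 1 row(s).
- l[3] agent_id=NULL → no match; kept with NULLs on the r side.
- l[4] agent_id=5 → no match; kept with NULLs on the r side.
After projecting and ordering:
r.agent_id | r.price_k | l.aname | l.agent_id
6 | 780 | Omar | 6
6 | 780 | NULL | 6
NULL | NULL | Frank | 5
NULL | NULL | Nora | NULL
NULL | NULL | Yara | 2

(6, 780, Omar, 6); (6, 780, NULL, 6); (NULL, NULL, Frank, 5); (NULL, NULL, Nora, NULL); (NULL, NULL, Yara, 2)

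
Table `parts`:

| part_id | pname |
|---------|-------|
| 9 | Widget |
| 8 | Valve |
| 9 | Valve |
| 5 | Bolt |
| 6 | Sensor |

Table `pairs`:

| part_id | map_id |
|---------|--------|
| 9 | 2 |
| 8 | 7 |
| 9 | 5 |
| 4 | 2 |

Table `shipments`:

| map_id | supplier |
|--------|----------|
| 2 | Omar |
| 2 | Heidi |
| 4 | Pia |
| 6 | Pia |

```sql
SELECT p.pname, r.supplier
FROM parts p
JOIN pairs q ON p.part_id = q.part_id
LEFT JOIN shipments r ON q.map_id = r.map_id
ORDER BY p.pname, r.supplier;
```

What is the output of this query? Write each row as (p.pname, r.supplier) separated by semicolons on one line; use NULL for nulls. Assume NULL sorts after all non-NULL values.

Joins associate left-to-right: parts INNER JOIN pairs on part_id gives 5 intermediate row(s).
Then LEFT JOIN `shipments r` on map_id: each of those 5 rows is kept; rows whose q.map_id has no match in r get NULL for r's columns.

(Valve, Heidi); (Valve, Omar); (Valve, NULL); (Valve, NULL); (Widget, Heidi); (Widget, Omar); (Widget, NULL)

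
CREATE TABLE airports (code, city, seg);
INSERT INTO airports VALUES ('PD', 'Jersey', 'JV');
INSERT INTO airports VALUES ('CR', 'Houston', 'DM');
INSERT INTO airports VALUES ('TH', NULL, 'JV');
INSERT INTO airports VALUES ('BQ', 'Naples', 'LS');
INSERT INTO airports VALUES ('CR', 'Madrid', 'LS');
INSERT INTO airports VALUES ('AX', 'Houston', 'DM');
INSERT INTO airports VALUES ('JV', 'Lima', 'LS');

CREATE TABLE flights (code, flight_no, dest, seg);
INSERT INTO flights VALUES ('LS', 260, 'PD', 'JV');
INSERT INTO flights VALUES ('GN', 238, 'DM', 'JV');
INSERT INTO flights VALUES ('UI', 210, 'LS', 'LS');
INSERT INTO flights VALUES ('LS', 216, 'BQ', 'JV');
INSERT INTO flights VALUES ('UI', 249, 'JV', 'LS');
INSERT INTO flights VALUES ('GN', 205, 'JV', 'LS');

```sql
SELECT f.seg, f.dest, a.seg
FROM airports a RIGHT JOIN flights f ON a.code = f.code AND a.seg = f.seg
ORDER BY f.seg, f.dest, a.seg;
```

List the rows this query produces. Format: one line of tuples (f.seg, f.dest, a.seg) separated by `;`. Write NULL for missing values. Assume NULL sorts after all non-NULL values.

(JV, BQ, NULL); (JV, DM, NULL); (JV, PD, NULL); (LS, JV, NULL); (LS, JV, NULL); (LS, LS, NULL)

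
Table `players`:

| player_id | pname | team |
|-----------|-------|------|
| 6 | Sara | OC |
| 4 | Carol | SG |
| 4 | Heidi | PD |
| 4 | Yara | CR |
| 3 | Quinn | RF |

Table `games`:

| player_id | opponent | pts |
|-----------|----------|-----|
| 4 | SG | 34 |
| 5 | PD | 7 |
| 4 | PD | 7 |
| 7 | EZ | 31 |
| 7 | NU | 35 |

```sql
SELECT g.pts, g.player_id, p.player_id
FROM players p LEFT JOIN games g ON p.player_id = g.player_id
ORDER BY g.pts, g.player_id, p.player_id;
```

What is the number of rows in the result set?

8

LEFT JOIN keeps every row from `players`; unmatched rows get NULL for `games`'s columns.
Matching on p.player_id = g.player_id.
- player_id=6: no g row matches, row kept with g columns NULL.
- player_id=4: 2 matching g row(s), so 2 row(s) emitted.
- player_id=4: 2 matching g row(s), so 2 row(s) emitted.
- player_id=4: 2 matching g row(s), so 2 row(s) emitted.
- player_id=3: no g row matches, row kept with g columns NULL.
Total: 6 matched + 2 padded = 8 rows.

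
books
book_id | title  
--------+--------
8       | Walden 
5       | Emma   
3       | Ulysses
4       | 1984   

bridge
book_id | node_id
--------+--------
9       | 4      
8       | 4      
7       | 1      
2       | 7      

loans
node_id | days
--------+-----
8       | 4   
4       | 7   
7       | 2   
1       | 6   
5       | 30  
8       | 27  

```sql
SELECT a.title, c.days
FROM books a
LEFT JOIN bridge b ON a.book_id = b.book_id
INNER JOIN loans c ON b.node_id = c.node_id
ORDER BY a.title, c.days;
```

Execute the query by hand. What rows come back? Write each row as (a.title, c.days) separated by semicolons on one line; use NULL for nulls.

Evaluate left to right. First `books a LEFT JOIN bridge b` on book_id: 4 row(s).
Then INNER JOIN `loans c` on node_id: keep only rows whose b.node_id appears in c.

(Walden, 7)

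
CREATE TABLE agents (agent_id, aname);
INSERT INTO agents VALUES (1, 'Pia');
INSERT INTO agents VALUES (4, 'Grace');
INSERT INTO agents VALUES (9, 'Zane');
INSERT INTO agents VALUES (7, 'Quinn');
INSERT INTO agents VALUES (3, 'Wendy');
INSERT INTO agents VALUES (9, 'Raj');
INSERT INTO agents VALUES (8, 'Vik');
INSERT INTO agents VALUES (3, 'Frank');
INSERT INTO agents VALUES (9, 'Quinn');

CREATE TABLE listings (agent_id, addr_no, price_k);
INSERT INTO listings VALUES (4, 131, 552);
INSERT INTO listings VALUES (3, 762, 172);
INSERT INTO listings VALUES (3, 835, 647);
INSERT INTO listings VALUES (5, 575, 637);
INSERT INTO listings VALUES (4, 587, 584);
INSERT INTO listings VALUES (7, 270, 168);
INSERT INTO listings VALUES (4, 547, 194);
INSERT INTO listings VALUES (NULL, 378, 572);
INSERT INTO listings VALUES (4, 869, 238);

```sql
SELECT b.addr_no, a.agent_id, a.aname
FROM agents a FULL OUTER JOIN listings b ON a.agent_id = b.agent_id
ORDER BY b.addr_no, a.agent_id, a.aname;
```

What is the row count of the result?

16

FULL OUTER JOIN keeps every row from both sides; unmatched rows get NULL for the other side's columns.
Matching on a.agent_id = b.agent_id. A NULL in a compared column never satisfies the condition.
- a row (agent_id=1): no match → kept, b columns NULL.
- a row (agent_id=4): matches 4 b row(s) → 4 output row(s).
- a row (agent_id=9): no match → kept, b columns NULL.
- a row (agent_id=7): matches 1 b row(s) → 1 output row(s).
- a row (agent_id=3): matches 2 b row(s) → 2 output row(s).
- a row (agent_id=9): no match → kept, b columns NULL.
- a row (agent_id=8): no match → kept, b columns NULL.
- a row (agent_id=3): matches 2 b row(s) → 2 output row(s).
- a row (agent_id=9): no match → kept, b columns NULL.
- plus 2 unmatched b row(s), each kept with NULL a columns.
Total: 9 matched + 7 padded = 16 rows.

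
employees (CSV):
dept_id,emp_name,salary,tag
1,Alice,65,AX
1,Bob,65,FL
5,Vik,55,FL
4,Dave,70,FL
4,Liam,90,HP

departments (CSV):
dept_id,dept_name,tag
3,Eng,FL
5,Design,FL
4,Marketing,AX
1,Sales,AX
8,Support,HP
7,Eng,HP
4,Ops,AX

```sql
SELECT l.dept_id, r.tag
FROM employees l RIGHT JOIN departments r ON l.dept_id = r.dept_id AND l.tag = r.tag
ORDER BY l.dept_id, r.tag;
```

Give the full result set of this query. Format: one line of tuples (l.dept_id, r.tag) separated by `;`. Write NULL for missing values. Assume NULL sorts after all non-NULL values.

(1, AX); (5, FL); (NULL, AX); (NULL, AX); (NULL, FL); (NULL, HP); (NULL, HP)

RIGHT JOIN keeps every row from `departments`; unmatched rows get NULL for `employees`'s columns.
Matching on l.dept_id = r.dept_id AND l.tag = r.tag.
- l (dept_id=1, tag=AX) pairs with 1 row(s) of r.
- l (dept_id=1, tag=FL) has no partner in r.
- l (dept_id=5, tag=FL) pairs with 1 row(s) of r.
- l (dept_id=4, tag=FL) has no partner in r.
- l (dept_id=4, tag=HP) has no partner in r.
- plus 5 unmatched r row(s), each kept with NULL l columns.
After projecting and ordering:
l.dept_id | r.tag
1 | AX
5 | FL
NULL | AX
NULL | AX
NULL | FL
NULL | HP
NULL | HP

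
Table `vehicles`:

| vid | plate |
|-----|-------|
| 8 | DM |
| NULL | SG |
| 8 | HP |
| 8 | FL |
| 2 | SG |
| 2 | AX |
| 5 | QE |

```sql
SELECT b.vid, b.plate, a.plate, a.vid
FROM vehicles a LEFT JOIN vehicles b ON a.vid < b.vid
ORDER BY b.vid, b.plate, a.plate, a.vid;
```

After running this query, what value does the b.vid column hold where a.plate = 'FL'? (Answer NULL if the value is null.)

NULL

LEFT JOIN keeps every row from `vehicles a`; unmatched rows get NULL for `vehicles b`'s columns.
Matching on a.vid < b.vid. A NULL in a compared column never satisfies the condition.
- a row (vid=8): no match → kept, b columns NULL.
- a row (vid=NULL): no match → kept, b columns NULL.
- a row (vid=8): no match → kept, b columns NULL.
- a row (vid=8): no match → kept, b columns NULL.
- a row (vid=2): matches 4 b row(s) → 4 output row(s).
- a row (vid=2): matches 4 b row(s) → 4 output row(s).
- a row (vid=5): matches 3 b row(s) → 3 output row(s).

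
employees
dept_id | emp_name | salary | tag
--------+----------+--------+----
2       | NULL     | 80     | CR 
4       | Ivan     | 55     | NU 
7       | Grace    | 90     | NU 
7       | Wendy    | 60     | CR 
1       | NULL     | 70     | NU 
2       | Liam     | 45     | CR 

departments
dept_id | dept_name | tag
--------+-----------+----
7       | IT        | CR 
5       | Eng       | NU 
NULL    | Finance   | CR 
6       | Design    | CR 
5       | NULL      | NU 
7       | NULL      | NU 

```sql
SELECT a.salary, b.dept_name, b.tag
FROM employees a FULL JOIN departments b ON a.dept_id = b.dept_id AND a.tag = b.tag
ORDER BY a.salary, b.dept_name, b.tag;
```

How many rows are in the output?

10

FULL OUTER JOIN keeps every row from both sides; unmatched rows get NULL for the other side's columns.
Matching on a.dept_id = b.dept_id AND a.tag = b.tag. A NULL in a compared column never satisfies the condition.
- a[0] dept_id=2, tag=CR → no match; kept with NULLs on the b side.
- a[1] dept_id=4, tag=NU → no match; kept with NULLs on the b side.
- a[2] dept_id=7, tag=NU → 1 match(es) in b → 1 row(s).
- a[3] dept_id=7, tag=CR → 1 match(es) in b → 1 row(s).
- a[4] dept_id=1, tag=NU → no match; kept with NULLs on the b side.
- a[5] dept_id=2, tag=CR → no match; kept with NULLs on the b side.
- plus 4 unmatched b row(s), each kept with NULL a columns.
Total: 2 matched + 8 padded = 10 rows.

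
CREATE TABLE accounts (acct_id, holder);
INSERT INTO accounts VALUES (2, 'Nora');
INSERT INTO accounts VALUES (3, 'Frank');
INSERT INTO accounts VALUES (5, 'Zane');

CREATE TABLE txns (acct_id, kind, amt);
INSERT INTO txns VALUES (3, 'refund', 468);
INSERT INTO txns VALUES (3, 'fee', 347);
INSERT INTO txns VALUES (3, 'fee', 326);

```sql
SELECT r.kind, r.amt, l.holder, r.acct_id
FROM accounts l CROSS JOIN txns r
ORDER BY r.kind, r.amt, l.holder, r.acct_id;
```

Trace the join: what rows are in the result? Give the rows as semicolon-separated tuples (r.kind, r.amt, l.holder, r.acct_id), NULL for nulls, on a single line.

(fee, 326, Frank, 3); (fee, 326, Nora, 3); (fee, 326, Zane, 3); (fee, 347, Frank, 3); (fee, 347, Nora, 3); (fee, 347, Zane, 3); (refund, 468, Frank, 3); (refund, 468, Nora, 3); (refund, 468, Zane, 3)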